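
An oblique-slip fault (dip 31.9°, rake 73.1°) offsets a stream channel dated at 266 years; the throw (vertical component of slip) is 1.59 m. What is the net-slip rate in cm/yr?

dip-slip = throw / sin(dip) = 1.59 / sin(31.9°) = 3.009 m
net slip = dip-slip / sin(rake) = 3.009 / sin(73.1°) = 3.145 m
rate = 3.145 m / 266 years = 0.0118 m/yr = 1.18 cm/yr

1.18 cm/yr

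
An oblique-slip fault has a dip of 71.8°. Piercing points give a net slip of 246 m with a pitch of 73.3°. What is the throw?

224 m

dip-slip = net slip × sin(rake) = 246 m × sin(73.3°) = 235.6 m
throw = dip-slip × sin(dip) = 235.6 × sin(71.8°) = 224 m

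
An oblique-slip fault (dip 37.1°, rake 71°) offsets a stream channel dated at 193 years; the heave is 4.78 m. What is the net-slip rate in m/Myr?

dip-slip = heave / cos(dip) = 4.78 / cos(37.1°) = 5.993 m
net slip = dip-slip / sin(rake) = 5.993 / sin(71°) = 6.338 m
rate = 6.338 m / 193 years = 0.0328 m/yr = 32800 m/Myr

32800 m/Myr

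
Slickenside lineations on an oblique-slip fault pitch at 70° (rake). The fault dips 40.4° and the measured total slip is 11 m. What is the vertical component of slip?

6.70 m

dip-slip = net slip × sin(rake) = 11 m × sin(70°) = 10.34 m
throw = dip-slip × sin(dip) = 10.34 × sin(40.4°) = 6.70 m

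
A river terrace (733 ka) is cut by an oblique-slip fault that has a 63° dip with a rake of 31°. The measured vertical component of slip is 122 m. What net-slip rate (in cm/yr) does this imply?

0.0363 cm/yr

dip-slip = throw / sin(dip) = 122 / sin(63°) = 136.9 m
net slip = dip-slip / sin(rake) = 136.9 / sin(31°) = 265.9 m
rate = 265.9 m / 733 ka = 0.000363 m/yr = 0.0363 cm/yr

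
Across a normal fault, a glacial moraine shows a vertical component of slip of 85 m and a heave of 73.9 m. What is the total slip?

113 m

net slip = √(throw² + heave²) = √(85² + 73.9²) = 113 m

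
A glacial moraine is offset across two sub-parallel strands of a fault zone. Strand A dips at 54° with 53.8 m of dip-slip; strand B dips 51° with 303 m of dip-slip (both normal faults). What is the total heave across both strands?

heave_A = 53.8 × cos(54°) = 31.62 m
heave_B = 303 × cos(51°) = 190.7 m
total = 31.62 + 190.7 = 222 m

222 m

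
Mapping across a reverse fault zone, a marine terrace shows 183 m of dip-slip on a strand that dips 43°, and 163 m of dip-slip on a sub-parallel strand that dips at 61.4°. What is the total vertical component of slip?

throw_A = 183 × sin(43°) = 124.8 m
throw_B = 163 × sin(61.4°) = 143.1 m
total = 124.8 + 143.1 = 268 m

268 m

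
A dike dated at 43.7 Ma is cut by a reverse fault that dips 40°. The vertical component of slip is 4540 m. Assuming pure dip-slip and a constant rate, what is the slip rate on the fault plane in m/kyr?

0.162 m/kyr

dip-slip = throw / sin(dip) = 4540 m / sin(40°) = 7063 m
rate = 7063 m / 43.7 Ma = 0.000162 m/yr = 0.162 m/kyr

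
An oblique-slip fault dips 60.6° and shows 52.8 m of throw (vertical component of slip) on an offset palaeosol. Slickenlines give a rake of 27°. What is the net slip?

dip-slip = throw / sin(dip) = 52.8 / sin(60.6°) = 60.61 m
net slip = dip-slip / sin(rake) = 60.61 / sin(27°) = 133 m

133 m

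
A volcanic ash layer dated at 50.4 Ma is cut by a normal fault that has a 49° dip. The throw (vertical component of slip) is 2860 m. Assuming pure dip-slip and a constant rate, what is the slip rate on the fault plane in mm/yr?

0.0752 mm/yr

dip-slip = throw / sin(dip) = 2860 m / sin(49°) = 3790 m
rate = 3790 m / 50.4 Ma = 0.0000752 m/yr = 0.0752 mm/yr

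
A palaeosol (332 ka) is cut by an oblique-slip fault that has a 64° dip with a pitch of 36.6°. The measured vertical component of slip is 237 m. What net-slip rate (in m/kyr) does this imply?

dip-slip = throw / sin(dip) = 237 / sin(64°) = 263.7 m
net slip = dip-slip / sin(rake) = 263.7 / sin(36.6°) = 442.3 m
rate = 442.3 m / 332 ka = 0.00133 m/yr = 1.33 m/kyr

1.33 m/kyr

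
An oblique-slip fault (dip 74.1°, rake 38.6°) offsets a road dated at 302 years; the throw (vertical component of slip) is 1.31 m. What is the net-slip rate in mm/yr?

dip-slip = throw / sin(dip) = 1.31 / sin(74.1°) = 1.362 m
net slip = dip-slip / sin(rake) = 1.362 / sin(38.6°) = 2.183 m
rate = 2.183 m / 302 years = 0.00723 m/yr = 7.23 mm/yr

7.23 mm/yr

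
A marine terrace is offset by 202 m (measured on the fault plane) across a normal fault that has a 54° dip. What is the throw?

throw = dip-slip × sin(dip) = 202 m × sin(54°) = 163 m

163 m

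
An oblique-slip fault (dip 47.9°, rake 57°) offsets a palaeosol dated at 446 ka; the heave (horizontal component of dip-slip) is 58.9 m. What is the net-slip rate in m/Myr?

235 m/Myr

dip-slip = heave / cos(dip) = 58.9 / cos(47.9°) = 87.85 m
net slip = dip-slip / sin(rake) = 87.85 / sin(57°) = 104.8 m
rate = 104.8 m / 446 ka = 0.000235 m/yr = 235 m/Myr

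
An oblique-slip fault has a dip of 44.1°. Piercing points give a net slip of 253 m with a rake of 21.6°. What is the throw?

dip-slip = net slip × sin(rake) = 253 m × sin(21.6°) = 93.14 m
throw = dip-slip × sin(dip) = 93.14 × sin(44.1°) = 64.8 m

64.8 m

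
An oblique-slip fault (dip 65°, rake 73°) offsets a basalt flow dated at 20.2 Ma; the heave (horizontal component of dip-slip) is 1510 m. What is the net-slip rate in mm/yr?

dip-slip = heave / cos(dip) = 1510 / cos(65°) = 3573 m
net slip = dip-slip / sin(rake) = 3573 / sin(73°) = 3736 m
rate = 3736 m / 20.2 Ma = 0.000185 m/yr = 0.185 mm/yr

0.185 mm/yr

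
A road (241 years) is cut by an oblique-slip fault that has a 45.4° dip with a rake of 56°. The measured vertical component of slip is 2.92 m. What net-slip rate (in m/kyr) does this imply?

dip-slip = throw / sin(dip) = 2.92 / sin(45.4°) = 4.101 m
net slip = dip-slip / sin(rake) = 4.101 / sin(56°) = 4.947 m
rate = 4.947 m / 241 years = 0.0205 m/yr = 20.5 m/kyr

20.5 m/kyr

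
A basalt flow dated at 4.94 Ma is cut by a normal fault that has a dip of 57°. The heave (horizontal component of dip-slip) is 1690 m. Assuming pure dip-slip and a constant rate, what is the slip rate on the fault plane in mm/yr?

dip-slip = heave / cos(dip) = 1690 m / cos(57°) = 3103 m
rate = 3103 m / 4.94 Ma = 0.000628 m/yr = 0.628 mm/yr

0.628 mm/yr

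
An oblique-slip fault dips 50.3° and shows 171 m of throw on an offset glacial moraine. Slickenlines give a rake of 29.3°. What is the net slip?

dip-slip = throw / sin(dip) = 171 / sin(50.3°) = 222.3 m
net slip = dip-slip / sin(rake) = 222.3 / sin(29.3°) = 454 m

454 m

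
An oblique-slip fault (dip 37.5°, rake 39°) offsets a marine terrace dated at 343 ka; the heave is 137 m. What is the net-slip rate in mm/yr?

0.800 mm/yr

dip-slip = heave / cos(dip) = 137 / cos(37.5°) = 172.7 m
net slip = dip-slip / sin(rake) = 172.7 / sin(39°) = 274.4 m
rate = 274.4 m / 343 ka = 0.000800 m/yr = 0.800 mm/yr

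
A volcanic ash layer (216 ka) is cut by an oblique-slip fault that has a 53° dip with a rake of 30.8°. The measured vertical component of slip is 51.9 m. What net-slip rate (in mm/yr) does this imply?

dip-slip = throw / sin(dip) = 51.9 / sin(53°) = 64.99 m
net slip = dip-slip / sin(rake) = 64.99 / sin(30.8°) = 126.9 m
rate = 126.9 m / 216 ka = 0.000588 m/yr = 0.588 mm/yr

0.588 mm/yr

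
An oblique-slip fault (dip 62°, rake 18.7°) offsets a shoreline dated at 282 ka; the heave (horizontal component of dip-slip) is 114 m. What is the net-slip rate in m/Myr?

2690 m/Myr

dip-slip = heave / cos(dip) = 114 / cos(62°) = 242.8 m
net slip = dip-slip / sin(rake) = 242.8 / sin(18.7°) = 757.4 m
rate = 757.4 m / 282 ka = 0.00269 m/yr = 2690 m/Myr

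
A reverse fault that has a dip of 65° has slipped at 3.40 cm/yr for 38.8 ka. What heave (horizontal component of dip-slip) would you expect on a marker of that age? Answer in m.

dip-slip = rate × time = 3.40 cm/yr × 38.8 ka = 1319 m
heave = dip-slip × cos(dip) = 1319 × cos(65°) = 558 m

558 m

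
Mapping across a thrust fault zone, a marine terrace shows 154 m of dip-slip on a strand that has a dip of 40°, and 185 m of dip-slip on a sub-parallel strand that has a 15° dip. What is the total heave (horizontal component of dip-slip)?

heave_A = 154 × cos(40°) = 118 m
heave_B = 185 × cos(15°) = 178.7 m
total = 118 + 178.7 = 297 m

297 m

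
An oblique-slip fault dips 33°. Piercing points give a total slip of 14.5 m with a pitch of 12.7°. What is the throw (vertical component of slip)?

dip-slip = net slip × sin(rake) = 14.5 m × sin(12.7°) = 3.188 m
throw = dip-slip × sin(dip) = 3.188 × sin(33°) = 1.74 m

1.74 m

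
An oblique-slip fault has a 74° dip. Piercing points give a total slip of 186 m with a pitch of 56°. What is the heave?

dip-slip = net slip × sin(rake) = 186 m × sin(56°) = 154.2 m
heave = dip-slip × cos(dip) = 154.2 × cos(74°) = 42.5 m

42.5 m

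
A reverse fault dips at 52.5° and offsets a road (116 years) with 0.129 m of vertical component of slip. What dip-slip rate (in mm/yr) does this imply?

1.40 mm/yr

dip-slip = throw / sin(dip) = 0.129 m / sin(52.5°) = 0.1626 m
rate = 0.1626 m / 116 years = 0.00140 m/yr = 1.40 mm/yr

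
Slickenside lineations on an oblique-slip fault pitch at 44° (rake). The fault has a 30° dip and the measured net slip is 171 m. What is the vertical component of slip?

59.4 m

dip-slip = net slip × sin(rake) = 171 m × sin(44°) = 118.8 m
throw = dip-slip × sin(dip) = 118.8 × sin(30°) = 59.4 m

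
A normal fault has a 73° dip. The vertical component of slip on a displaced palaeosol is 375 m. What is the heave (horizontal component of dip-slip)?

heave = throw / tan(dip) = 375 / tan(73°) = 115 m

115 m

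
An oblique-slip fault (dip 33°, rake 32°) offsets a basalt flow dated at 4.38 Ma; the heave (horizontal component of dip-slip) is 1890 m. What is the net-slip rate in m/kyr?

dip-slip = heave / cos(dip) = 1890 / cos(33°) = 2254 m
net slip = dip-slip / sin(rake) = 2254 / sin(32°) = 4253 m
rate = 4253 m / 4.38 Ma = 0.000971 m/yr = 0.971 m/kyr

0.971 m/kyr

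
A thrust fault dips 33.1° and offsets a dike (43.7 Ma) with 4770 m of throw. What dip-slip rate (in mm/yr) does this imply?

0.200 mm/yr

dip-slip = throw / sin(dip) = 4770 m / sin(33.1°) = 8735 m
rate = 8735 m / 43.7 Ma = 0.000200 m/yr = 0.200 mm/yr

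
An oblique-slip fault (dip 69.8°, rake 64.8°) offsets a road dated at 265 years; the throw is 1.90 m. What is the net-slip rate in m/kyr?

dip-slip = throw / sin(dip) = 1.90 / sin(69.8°) = 2.025 m
net slip = dip-slip / sin(rake) = 2.025 / sin(64.8°) = 2.237 m
rate = 2.237 m / 265 years = 0.00844 m/yr = 8.44 m/kyr

8.44 m/kyr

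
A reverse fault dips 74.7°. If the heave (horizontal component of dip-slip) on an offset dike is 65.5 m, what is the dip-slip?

248 m

dip-slip = heave / cos(dip) = 65.5 / cos(74.7°) = 248 m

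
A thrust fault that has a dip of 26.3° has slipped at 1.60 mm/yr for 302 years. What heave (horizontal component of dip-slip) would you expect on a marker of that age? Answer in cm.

43.3 cm

dip-slip = rate × time = 1.60 mm/yr × 302 years = 0.4832 m
heave = dip-slip × cos(dip) = 0.4832 × cos(26.3°) = 0.433 m = 43.3 cm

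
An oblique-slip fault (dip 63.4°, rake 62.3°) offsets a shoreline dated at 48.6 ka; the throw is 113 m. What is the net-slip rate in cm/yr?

0.294 cm/yr

dip-slip = throw / sin(dip) = 113 / sin(63.4°) = 126.4 m
net slip = dip-slip / sin(rake) = 126.4 / sin(62.3°) = 142.7 m
rate = 142.7 m / 48.6 ka = 0.00294 m/yr = 0.294 cm/yr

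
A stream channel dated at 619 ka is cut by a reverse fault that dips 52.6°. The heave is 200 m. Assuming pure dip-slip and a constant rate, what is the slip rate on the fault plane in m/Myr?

532 m/Myr

dip-slip = heave / cos(dip) = 200 m / cos(52.6°) = 329.3 m
rate = 329.3 m / 619 ka = 0.000532 m/yr = 532 m/Myr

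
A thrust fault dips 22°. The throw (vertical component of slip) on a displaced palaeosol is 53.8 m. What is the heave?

heave = throw / tan(dip) = 53.8 / tan(22°) = 133 m

133 m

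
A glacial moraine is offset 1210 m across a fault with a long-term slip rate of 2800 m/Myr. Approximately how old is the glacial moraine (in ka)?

age = offset / rate = 1210 m / (2800 m/Myr) = 432000 yr = 432 ka

432 ka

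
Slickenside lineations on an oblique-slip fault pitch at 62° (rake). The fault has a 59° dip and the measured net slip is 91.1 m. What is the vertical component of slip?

68.9 m

dip-slip = net slip × sin(rake) = 91.1 m × sin(62°) = 80.44 m
throw = dip-slip × sin(dip) = 80.44 × sin(59°) = 68.9 m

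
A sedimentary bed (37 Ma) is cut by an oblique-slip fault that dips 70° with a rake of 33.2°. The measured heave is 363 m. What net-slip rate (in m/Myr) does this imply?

dip-slip = heave / cos(dip) = 363 / cos(70°) = 1061 m
net slip = dip-slip / sin(rake) = 1061 / sin(33.2°) = 1938 m
rate = 1938 m / 37 Ma = 0.0000524 m/yr = 52.4 m/Myr

52.4 m/Myr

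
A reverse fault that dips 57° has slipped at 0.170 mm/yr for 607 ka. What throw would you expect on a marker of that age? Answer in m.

86.5 m

dip-slip = rate × time = 0.170 mm/yr × 607 ka = 103.2 m
throw = dip-slip × sin(dip) = 103.2 × sin(57°) = 86.5 m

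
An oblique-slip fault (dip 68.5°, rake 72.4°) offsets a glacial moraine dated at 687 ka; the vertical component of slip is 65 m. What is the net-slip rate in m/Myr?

dip-slip = throw / sin(dip) = 65 / sin(68.5°) = 69.86 m
net slip = dip-slip / sin(rake) = 69.86 / sin(72.4°) = 73.29 m
rate = 73.29 m / 687 ka = 0.000107 m/yr = 107 m/Myr

107 m/Myr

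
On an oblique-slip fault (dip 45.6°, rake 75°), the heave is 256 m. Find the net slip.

379 m

dip-slip = heave / cos(dip) = 256 / cos(45.6°) = 365.9 m
net slip = dip-slip / sin(rake) = 365.9 / sin(75°) = 379 m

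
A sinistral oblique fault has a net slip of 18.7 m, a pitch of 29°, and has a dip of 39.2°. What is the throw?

5.73 m

dip-slip = net slip × sin(rake) = 18.7 m × sin(29°) = 9.066 m
throw = dip-slip × sin(dip) = 9.066 × sin(39.2°) = 5.73 m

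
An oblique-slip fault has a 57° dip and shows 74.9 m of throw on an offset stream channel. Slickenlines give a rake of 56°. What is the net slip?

108 m

dip-slip = throw / sin(dip) = 74.9 / sin(57°) = 89.31 m
net slip = dip-slip / sin(rake) = 89.31 / sin(56°) = 108 m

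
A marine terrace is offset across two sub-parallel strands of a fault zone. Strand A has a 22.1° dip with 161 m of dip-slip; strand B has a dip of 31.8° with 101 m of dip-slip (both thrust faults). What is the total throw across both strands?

throw_A = 161 × sin(22.1°) = 60.57 m
throw_B = 101 × sin(31.8°) = 53.22 m
total = 60.57 + 53.22 = 114 m

114 m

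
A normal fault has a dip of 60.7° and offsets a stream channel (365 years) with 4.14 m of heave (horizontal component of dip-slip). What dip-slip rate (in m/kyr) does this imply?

dip-slip = heave / cos(dip) = 4.14 m / cos(60.7°) = 8.460 m
rate = 8.460 m / 365 years = 0.0232 m/yr = 23.2 m/kyr

23.2 m/kyr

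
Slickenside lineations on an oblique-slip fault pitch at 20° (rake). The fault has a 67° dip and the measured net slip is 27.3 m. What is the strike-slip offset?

strike-slip = net slip × cos(rake) = 27.3 m × cos(20°) = 25.7 m

25.7 m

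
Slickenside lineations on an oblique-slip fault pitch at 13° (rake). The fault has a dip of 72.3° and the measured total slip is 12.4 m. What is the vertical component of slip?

dip-slip = net slip × sin(rake) = 12.4 m × sin(13°) = 2.789 m
throw = dip-slip × sin(dip) = 2.789 × sin(72.3°) = 2.66 m

2.66 m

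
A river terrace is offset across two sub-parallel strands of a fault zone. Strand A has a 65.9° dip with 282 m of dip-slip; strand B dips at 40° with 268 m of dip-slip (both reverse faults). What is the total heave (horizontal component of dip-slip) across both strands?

heave_A = 282 × cos(65.9°) = 115.1 m
heave_B = 268 × cos(40°) = 205.3 m
total = 115.1 + 205.3 = 320 m

320 m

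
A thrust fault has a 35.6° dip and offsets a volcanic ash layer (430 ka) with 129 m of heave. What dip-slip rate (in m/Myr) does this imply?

369 m/Myr

dip-slip = heave / cos(dip) = 129 m / cos(35.6°) = 158.7 m
rate = 158.7 m / 430 ka = 0.000369 m/yr = 369 m/Myr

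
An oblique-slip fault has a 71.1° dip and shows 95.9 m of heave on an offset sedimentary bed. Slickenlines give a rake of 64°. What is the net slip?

329 m

dip-slip = heave / cos(dip) = 95.9 / cos(71.1°) = 296.1 m
net slip = dip-slip / sin(rake) = 296.1 / sin(64°) = 329 m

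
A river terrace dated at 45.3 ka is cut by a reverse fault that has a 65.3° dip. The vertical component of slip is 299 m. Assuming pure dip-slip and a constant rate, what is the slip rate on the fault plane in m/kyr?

7.27 m/kyr

dip-slip = throw / sin(dip) = 299 m / sin(65.3°) = 329.1 m
rate = 329.1 m / 45.3 ka = 0.00727 m/yr = 7.27 m/kyr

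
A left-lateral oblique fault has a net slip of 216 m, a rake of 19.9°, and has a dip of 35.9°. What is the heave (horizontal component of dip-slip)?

59.6 m

dip-slip = net slip × sin(rake) = 216 m × sin(19.9°) = 73.52 m
heave = dip-slip × cos(dip) = 73.52 × cos(35.9°) = 59.6 m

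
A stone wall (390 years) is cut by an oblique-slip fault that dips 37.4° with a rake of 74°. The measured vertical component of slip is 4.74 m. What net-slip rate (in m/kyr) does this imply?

20.8 m/kyr

dip-slip = throw / sin(dip) = 4.74 / sin(37.4°) = 7.804 m
net slip = dip-slip / sin(rake) = 7.804 / sin(74°) = 8.119 m
rate = 8.119 m / 390 years = 0.0208 m/yr = 20.8 m/kyr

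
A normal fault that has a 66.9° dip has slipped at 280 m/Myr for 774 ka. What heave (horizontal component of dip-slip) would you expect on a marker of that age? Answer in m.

dip-slip = rate × time = 280 m/Myr × 774 ka = 216.7 m
heave = dip-slip × cos(dip) = 216.7 × cos(66.9°) = 85 m

85 m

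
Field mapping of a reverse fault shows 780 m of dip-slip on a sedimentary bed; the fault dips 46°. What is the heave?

542 m

heave = dip-slip × cos(dip) = 780 m × cos(46°) = 542 m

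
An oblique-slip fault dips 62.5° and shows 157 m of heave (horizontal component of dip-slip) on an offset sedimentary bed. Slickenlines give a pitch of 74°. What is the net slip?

dip-slip = heave / cos(dip) = 157 / cos(62.5°) = 340 m
net slip = dip-slip / sin(rake) = 340 / sin(74°) = 354 m

354 m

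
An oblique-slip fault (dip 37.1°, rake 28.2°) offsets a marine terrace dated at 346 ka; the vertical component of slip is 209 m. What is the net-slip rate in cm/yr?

dip-slip = throw / sin(dip) = 209 / sin(37.1°) = 346.5 m
net slip = dip-slip / sin(rake) = 346.5 / sin(28.2°) = 733.2 m
rate = 733.2 m / 346 ka = 0.00212 m/yr = 0.212 cm/yr

0.212 cm/yr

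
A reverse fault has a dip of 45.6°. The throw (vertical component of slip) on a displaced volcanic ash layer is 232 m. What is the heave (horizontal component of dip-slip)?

227 m

heave = throw / tan(dip) = 232 / tan(45.6°) = 227 m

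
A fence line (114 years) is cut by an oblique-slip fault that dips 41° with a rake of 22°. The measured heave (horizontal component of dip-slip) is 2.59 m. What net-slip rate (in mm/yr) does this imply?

dip-slip = heave / cos(dip) = 2.59 / cos(41°) = 3.432 m
net slip = dip-slip / sin(rake) = 3.432 / sin(22°) = 9.161 m
rate = 9.161 m / 114 years = 0.0804 m/yr = 80.4 mm/yr

80.4 mm/yr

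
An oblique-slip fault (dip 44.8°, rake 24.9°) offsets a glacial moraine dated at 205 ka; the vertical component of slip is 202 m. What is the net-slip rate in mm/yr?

3.32 mm/yr

dip-slip = throw / sin(dip) = 202 / sin(44.8°) = 286.7 m
net slip = dip-slip / sin(rake) = 286.7 / sin(24.9°) = 680.9 m
rate = 680.9 m / 205 ka = 0.00332 m/yr = 3.32 mm/yr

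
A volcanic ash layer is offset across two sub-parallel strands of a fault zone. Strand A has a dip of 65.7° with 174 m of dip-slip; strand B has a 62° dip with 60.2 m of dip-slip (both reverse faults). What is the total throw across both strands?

throw_A = 174 × sin(65.7°) = 158.6 m
throw_B = 60.2 × sin(62°) = 53.15 m
total = 158.6 + 53.15 = 212 m

212 m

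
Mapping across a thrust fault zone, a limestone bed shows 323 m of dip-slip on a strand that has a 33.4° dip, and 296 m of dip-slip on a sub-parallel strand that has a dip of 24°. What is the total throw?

298 m

throw_A = 323 × sin(33.4°) = 177.8 m
throw_B = 296 × sin(24°) = 120.4 m
total = 177.8 + 120.4 = 298 m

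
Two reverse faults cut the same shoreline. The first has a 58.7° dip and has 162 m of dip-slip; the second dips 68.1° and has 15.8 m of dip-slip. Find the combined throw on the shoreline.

153 m

throw_A = 162 × sin(58.7°) = 138.4 m
throw_B = 15.8 × sin(68.1°) = 14.66 m
total = 138.4 + 14.66 = 153 m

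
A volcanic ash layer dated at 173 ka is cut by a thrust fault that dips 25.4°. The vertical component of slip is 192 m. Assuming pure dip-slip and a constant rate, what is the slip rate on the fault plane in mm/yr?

2.59 mm/yr

dip-slip = throw / sin(dip) = 192 m / sin(25.4°) = 447.6 m
rate = 447.6 m / 173 ka = 0.00259 m/yr = 2.59 mm/yr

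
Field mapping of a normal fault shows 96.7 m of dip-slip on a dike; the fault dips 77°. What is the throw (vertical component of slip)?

94.2 m

throw = dip-slip × sin(dip) = 96.7 m × sin(77°) = 94.2 m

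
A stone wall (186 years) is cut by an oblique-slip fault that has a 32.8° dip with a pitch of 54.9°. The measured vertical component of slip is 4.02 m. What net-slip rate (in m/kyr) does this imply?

48.8 m/kyr

dip-slip = throw / sin(dip) = 4.02 / sin(32.8°) = 7.421 m
net slip = dip-slip / sin(rake) = 7.421 / sin(54.9°) = 9.070 m
rate = 9.070 m / 186 years = 0.0488 m/yr = 48.8 m/kyr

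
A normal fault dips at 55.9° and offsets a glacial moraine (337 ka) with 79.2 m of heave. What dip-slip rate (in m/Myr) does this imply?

dip-slip = heave / cos(dip) = 79.2 m / cos(55.9°) = 141.3 m
rate = 141.3 m / 337 ka = 0.000419 m/yr = 419 m/Myr

419 m/Myr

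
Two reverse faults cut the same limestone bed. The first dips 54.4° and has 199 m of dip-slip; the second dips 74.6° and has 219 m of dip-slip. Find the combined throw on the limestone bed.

throw_A = 199 × sin(54.4°) = 161.8 m
throw_B = 219 × sin(74.6°) = 211.1 m
total = 161.8 + 211.1 = 373 m

373 m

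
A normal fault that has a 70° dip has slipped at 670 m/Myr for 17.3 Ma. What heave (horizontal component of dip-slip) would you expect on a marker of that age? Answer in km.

dip-slip = rate × time = 670 m/Myr × 17.3 Ma = 11590 m
heave = dip-slip × cos(dip) = 11590 × cos(70°) = 3960 m = 3.96 km

3.96 km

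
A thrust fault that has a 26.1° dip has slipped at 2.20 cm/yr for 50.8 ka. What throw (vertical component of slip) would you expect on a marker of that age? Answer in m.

dip-slip = rate × time = 2.20 cm/yr × 50.8 ka = 1118 m
throw = dip-slip × sin(dip) = 1118 × sin(26.1°) = 492 m

492 m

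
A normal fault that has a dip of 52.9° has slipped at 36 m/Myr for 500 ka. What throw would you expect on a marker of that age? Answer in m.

dip-slip = rate × time = 36 m/Myr × 500 ka = 18 m
throw = dip-slip × sin(dip) = 18 × sin(52.9°) = 14.4 m

14.4 m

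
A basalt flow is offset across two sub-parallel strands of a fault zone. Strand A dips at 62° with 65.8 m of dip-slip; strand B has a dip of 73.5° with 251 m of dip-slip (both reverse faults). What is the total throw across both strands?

299 m

throw_A = 65.8 × sin(62°) = 58.10 m
throw_B = 251 × sin(73.5°) = 240.7 m
total = 58.10 + 240.7 = 299 m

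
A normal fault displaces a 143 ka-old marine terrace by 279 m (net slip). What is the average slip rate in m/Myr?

1950 m/Myr

rate = 279 m / 143 ka = 0.00195 m/yr = 1950 m/Myr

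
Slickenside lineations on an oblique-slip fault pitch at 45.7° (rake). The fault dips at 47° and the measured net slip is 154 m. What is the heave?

75.2 m

dip-slip = net slip × sin(rake) = 154 m × sin(45.7°) = 110.2 m
heave = dip-slip × cos(dip) = 110.2 × cos(47°) = 75.2 m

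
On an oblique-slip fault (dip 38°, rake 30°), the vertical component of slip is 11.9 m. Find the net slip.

38.7 m

dip-slip = throw / sin(dip) = 11.9 / sin(38°) = 19.33 m
net slip = dip-slip / sin(rake) = 19.33 / sin(30°) = 38.7 m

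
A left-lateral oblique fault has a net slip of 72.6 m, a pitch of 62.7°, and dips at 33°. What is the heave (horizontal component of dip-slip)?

dip-slip = net slip × sin(rake) = 72.6 m × sin(62.7°) = 64.51 m
heave = dip-slip × cos(dip) = 64.51 × cos(33°) = 54.1 m

54.1 m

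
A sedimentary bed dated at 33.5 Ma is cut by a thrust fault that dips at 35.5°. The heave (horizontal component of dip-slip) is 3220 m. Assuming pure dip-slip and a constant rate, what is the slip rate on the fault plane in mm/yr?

dip-slip = heave / cos(dip) = 3220 m / cos(35.5°) = 3955 m
rate = 3955 m / 33.5 Ma = 0.000118 m/yr = 0.118 mm/yr

0.118 mm/yr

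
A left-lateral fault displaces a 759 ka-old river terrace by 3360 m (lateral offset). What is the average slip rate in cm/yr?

0.443 cm/yr

rate = 3360 m / 759 ka = 0.00443 m/yr = 0.443 cm/yr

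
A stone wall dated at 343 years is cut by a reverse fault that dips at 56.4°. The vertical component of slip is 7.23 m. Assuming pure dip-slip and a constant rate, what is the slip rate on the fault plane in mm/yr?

dip-slip = throw / sin(dip) = 7.23 m / sin(56.4°) = 8.680 m
rate = 8.680 m / 343 years = 0.0253 m/yr = 25.3 mm/yr

25.3 mm/yr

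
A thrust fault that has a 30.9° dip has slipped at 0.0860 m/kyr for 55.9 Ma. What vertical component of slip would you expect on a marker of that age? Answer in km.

dip-slip = rate × time = 0.0860 m/kyr × 55.9 Ma = 4807 m
throw = dip-slip × sin(dip) = 4807 × sin(30.9°) = 2470 m = 2.47 km

2.47 km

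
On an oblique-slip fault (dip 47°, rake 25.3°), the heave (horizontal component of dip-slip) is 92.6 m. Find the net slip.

dip-slip = heave / cos(dip) = 92.6 / cos(47°) = 135.8 m
net slip = dip-slip / sin(rake) = 135.8 / sin(25.3°) = 318 m

318 m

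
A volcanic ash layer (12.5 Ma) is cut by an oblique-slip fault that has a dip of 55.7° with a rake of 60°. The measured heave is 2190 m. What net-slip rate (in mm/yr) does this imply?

dip-slip = heave / cos(dip) = 2190 / cos(55.7°) = 3886 m
net slip = dip-slip / sin(rake) = 3886 / sin(60°) = 4487 m
rate = 4487 m / 12.5 Ma = 0.000359 m/yr = 0.359 mm/yr

0.359 mm/yr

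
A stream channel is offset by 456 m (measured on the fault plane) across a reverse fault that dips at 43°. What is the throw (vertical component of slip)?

throw = dip-slip × sin(dip) = 456 m × sin(43°) = 311 m

311 m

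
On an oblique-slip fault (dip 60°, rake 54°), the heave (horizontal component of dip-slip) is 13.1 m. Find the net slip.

32.4 m

dip-slip = heave / cos(dip) = 13.1 / cos(60°) = 26.20 m
net slip = dip-slip / sin(rake) = 26.20 / sin(54°) = 32.4 m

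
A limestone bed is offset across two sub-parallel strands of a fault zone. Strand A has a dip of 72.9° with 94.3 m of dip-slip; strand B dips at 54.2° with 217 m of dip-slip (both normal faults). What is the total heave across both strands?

155 m

heave_A = 94.3 × cos(72.9°) = 27.73 m
heave_B = 217 × cos(54.2°) = 126.9 m
total = 27.73 + 126.9 = 155 m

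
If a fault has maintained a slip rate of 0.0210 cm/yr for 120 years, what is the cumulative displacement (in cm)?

2.52 cm

slip = rate × time = 0.0210 cm/yr × 120 years = 0.0252 m = 2.52 cm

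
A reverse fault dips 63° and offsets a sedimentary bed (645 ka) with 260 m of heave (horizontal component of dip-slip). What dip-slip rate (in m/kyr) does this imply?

0.888 m/kyr

dip-slip = heave / cos(dip) = 260 m / cos(63°) = 572.7 m
rate = 572.7 m / 645 ka = 0.000888 m/yr = 0.888 m/kyr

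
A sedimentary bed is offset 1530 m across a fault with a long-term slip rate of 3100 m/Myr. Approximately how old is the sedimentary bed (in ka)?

age = offset / rate = 1530 m / (3100 m/Myr) = 494000 yr = 494 ka

494 ka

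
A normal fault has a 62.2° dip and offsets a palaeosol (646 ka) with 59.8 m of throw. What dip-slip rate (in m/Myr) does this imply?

dip-slip = throw / sin(dip) = 59.8 m / sin(62.2°) = 67.60 m
rate = 67.60 m / 646 ka = 0.000105 m/yr = 105 m/Myr

105 m/Myr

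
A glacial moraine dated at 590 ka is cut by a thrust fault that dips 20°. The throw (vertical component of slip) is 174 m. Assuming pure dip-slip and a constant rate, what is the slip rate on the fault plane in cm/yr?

dip-slip = throw / sin(dip) = 174 m / sin(20°) = 508.7 m
rate = 508.7 m / 590 ka = 0.000862 m/yr = 0.0862 cm/yr

0.0862 cm/yr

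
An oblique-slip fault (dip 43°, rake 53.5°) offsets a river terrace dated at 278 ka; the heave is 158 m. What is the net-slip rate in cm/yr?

0.0967 cm/yr

dip-slip = heave / cos(dip) = 158 / cos(43°) = 216 m
net slip = dip-slip / sin(rake) = 216 / sin(53.5°) = 268.8 m
rate = 268.8 m / 278 ka = 0.000967 m/yr = 0.0967 cm/yr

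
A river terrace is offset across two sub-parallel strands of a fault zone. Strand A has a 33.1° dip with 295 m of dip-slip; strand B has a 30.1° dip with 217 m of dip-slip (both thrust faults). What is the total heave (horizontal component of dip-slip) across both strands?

435 m

heave_A = 295 × cos(33.1°) = 247.1 m
heave_B = 217 × cos(30.1°) = 187.7 m
total = 247.1 + 187.7 = 435 m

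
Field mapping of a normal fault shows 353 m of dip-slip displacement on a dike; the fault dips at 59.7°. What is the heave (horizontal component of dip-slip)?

heave = dip-slip × cos(dip) = 353 m × cos(59.7°) = 178 m

178 m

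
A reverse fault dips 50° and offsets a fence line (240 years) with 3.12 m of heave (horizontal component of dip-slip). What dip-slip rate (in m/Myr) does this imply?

dip-slip = heave / cos(dip) = 3.12 m / cos(50°) = 4.854 m
rate = 4.854 m / 240 years = 0.0202 m/yr = 20200 m/Myr

20200 m/Myr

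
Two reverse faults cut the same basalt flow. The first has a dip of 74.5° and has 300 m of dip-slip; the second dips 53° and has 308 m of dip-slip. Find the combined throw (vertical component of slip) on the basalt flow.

throw_A = 300 × sin(74.5°) = 289.1 m
throw_B = 308 × sin(53°) = 246 m
total = 289.1 + 246 = 535 m

535 m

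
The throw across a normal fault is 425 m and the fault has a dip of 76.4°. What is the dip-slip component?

437 m

dip-slip = throw / sin(dip) = 425 / sin(76.4°) = 437 m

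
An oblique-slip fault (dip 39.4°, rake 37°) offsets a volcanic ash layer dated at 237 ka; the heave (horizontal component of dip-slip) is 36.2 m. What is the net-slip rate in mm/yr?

dip-slip = heave / cos(dip) = 36.2 / cos(39.4°) = 46.85 m
net slip = dip-slip / sin(rake) = 46.85 / sin(37°) = 77.84 m
rate = 77.84 m / 237 ka = 0.000328 m/yr = 0.328 mm/yr

0.328 mm/yr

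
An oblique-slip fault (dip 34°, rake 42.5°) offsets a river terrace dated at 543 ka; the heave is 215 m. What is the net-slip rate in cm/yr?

dip-slip = heave / cos(dip) = 215 / cos(34°) = 259.3 m
net slip = dip-slip / sin(rake) = 259.3 / sin(42.5°) = 383.9 m
rate = 383.9 m / 543 ka = 0.000707 m/yr = 0.0707 cm/yr

0.0707 cm/yr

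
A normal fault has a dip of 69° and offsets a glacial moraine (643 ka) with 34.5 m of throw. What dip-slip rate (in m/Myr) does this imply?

dip-slip = throw / sin(dip) = 34.5 m / sin(69°) = 36.95 m
rate = 36.95 m / 643 ka = 0.0000575 m/yr = 57.5 m/Myr

57.5 m/Myr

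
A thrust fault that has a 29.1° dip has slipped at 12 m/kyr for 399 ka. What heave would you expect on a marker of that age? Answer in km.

4.18 km

dip-slip = rate × time = 12 m/kyr × 399 ka = 4788 m
heave = dip-slip × cos(dip) = 4788 × cos(29.1°) = 4180 m = 4.18 km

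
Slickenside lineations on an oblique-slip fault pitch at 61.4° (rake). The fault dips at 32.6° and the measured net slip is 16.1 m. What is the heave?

dip-slip = net slip × sin(rake) = 16.1 m × sin(61.4°) = 14.14 m
heave = dip-slip × cos(dip) = 14.14 × cos(32.6°) = 11.9 m

11.9 m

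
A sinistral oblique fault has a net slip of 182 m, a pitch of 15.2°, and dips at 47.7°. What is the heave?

dip-slip = net slip × sin(rake) = 182 m × sin(15.2°) = 47.72 m
heave = dip-slip × cos(dip) = 47.72 × cos(47.7°) = 32.1 m

32.1 m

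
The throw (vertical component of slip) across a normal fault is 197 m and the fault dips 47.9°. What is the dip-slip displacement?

dip-slip = throw / sin(dip) = 197 / sin(47.9°) = 266 m

266 m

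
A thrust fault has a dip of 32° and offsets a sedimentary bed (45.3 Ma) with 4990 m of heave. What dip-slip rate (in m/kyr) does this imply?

dip-slip = heave / cos(dip) = 4990 m / cos(32°) = 5884 m
rate = 5884 m / 45.3 Ma = 0.000130 m/yr = 0.130 m/kyr

0.130 m/kyr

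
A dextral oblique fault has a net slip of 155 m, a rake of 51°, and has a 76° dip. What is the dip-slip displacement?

120 m

dip-slip = net slip × sin(rake) = 155 m × sin(51°) = 120 m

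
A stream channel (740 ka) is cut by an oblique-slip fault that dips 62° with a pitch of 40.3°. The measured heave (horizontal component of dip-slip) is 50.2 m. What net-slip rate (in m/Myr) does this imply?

223 m/Myr

dip-slip = heave / cos(dip) = 50.2 / cos(62°) = 106.9 m
net slip = dip-slip / sin(rake) = 106.9 / sin(40.3°) = 165.3 m
rate = 165.3 m / 740 ka = 0.000223 m/yr = 223 m/Myr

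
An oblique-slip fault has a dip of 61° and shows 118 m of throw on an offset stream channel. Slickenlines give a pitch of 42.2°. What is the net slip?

dip-slip = throw / sin(dip) = 118 / sin(61°) = 134.9 m
net slip = dip-slip / sin(rake) = 134.9 / sin(42.2°) = 201 m

201 m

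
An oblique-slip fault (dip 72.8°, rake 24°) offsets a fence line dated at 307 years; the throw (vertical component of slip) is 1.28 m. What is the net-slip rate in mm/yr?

10.7 mm/yr

dip-slip = throw / sin(dip) = 1.28 / sin(72.8°) = 1.340 m
net slip = dip-slip / sin(rake) = 1.340 / sin(24°) = 3.294 m
rate = 3.294 m / 307 years = 0.0107 m/yr = 10.7 mm/yr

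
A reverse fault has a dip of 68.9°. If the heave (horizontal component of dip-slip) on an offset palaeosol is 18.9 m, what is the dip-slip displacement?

dip-slip = heave / cos(dip) = 18.9 / cos(68.9°) = 52.5 m

52.5 m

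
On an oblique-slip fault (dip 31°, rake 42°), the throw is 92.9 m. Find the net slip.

270 m

dip-slip = throw / sin(dip) = 92.9 / sin(31°) = 180.4 m
net slip = dip-slip / sin(rake) = 180.4 / sin(42°) = 270 m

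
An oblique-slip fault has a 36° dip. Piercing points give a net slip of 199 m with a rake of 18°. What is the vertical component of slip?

dip-slip = net slip × sin(rake) = 199 m × sin(18°) = 61.49 m
throw = dip-slip × sin(dip) = 61.49 × sin(36°) = 36.1 m

36.1 m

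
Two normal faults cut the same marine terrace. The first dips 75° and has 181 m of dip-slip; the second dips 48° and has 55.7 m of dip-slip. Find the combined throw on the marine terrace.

216 m

throw_A = 181 × sin(75°) = 174.8 m
throw_B = 55.7 × sin(48°) = 41.39 m
total = 174.8 + 41.39 = 216 m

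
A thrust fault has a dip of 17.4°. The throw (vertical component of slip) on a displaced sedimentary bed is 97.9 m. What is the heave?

heave = throw / tan(dip) = 97.9 / tan(17.4°) = 312 m

312 m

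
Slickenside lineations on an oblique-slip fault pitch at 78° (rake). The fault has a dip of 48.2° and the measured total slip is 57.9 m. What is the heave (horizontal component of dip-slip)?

dip-slip = net slip × sin(rake) = 57.9 m × sin(78°) = 56.63 m
heave = dip-slip × cos(dip) = 56.63 × cos(48.2°) = 37.7 m

37.7 m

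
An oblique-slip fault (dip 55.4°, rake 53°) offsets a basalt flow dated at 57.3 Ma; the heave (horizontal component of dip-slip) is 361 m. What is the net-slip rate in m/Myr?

dip-slip = heave / cos(dip) = 361 / cos(55.4°) = 635.7 m
net slip = dip-slip / sin(rake) = 635.7 / sin(53°) = 796 m
rate = 796 m / 57.3 Ma = 0.0000139 m/yr = 13.9 m/Myr

13.9 m/Myr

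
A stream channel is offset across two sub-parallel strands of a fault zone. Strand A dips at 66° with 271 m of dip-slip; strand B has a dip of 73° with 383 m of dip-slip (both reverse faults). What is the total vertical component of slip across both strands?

throw_A = 271 × sin(66°) = 247.6 m
throw_B = 383 × sin(73°) = 366.3 m
total = 247.6 + 366.3 = 614 m

614 m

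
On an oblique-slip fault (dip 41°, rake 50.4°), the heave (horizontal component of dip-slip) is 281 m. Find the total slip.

483 m

dip-slip = heave / cos(dip) = 281 / cos(41°) = 372.3 m
net slip = dip-slip / sin(rake) = 372.3 / sin(50.4°) = 483 m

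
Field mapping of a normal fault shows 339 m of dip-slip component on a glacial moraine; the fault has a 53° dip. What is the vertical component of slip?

271 m

throw = dip-slip × sin(dip) = 339 m × sin(53°) = 271 m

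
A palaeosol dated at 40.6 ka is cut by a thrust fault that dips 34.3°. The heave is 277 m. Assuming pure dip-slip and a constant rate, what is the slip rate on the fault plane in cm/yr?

0.826 cm/yr

dip-slip = heave / cos(dip) = 277 m / cos(34.3°) = 335.3 m
rate = 335.3 m / 40.6 ka = 0.00826 m/yr = 0.826 cm/yr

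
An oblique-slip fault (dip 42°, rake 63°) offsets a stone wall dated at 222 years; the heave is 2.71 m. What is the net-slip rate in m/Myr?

dip-slip = heave / cos(dip) = 2.71 / cos(42°) = 3.647 m
net slip = dip-slip / sin(rake) = 3.647 / sin(63°) = 4.093 m
rate = 4.093 m / 222 years = 0.0184 m/yr = 18400 m/Myr

18400 m/Myr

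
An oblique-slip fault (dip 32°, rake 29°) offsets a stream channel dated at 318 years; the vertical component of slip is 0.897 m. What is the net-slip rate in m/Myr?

11000 m/Myr

dip-slip = throw / sin(dip) = 0.897 / sin(32°) = 1.693 m
net slip = dip-slip / sin(rake) = 1.693 / sin(29°) = 3.491 m
rate = 3.491 m / 318 years = 0.0110 m/yr = 11000 m/Myr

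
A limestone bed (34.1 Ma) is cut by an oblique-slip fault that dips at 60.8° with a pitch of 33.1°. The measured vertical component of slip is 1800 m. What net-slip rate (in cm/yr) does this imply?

0.0111 cm/yr

dip-slip = throw / sin(dip) = 1800 / sin(60.8°) = 2062 m
net slip = dip-slip / sin(rake) = 2062 / sin(33.1°) = 3776 m
rate = 3776 m / 34.1 Ma = 0.000111 m/yr = 0.0111 cm/yr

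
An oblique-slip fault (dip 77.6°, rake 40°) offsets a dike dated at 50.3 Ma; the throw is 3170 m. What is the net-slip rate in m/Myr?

100 m/Myr

dip-slip = throw / sin(dip) = 3170 / sin(77.6°) = 3246 m
net slip = dip-slip / sin(rake) = 3246 / sin(40°) = 5049 m
rate = 5049 m / 50.3 Ma = 0.000100 m/yr = 100 m/Myr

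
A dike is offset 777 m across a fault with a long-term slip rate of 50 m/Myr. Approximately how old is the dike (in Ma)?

age = offset / rate = 777 m / (50 m/Myr) = 1.55e+07 yr = 15.5 Ma

15.5 Ma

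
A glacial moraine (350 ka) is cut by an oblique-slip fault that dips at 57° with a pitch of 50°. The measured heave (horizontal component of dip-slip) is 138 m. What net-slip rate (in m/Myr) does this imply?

dip-slip = heave / cos(dip) = 138 / cos(57°) = 253.4 m
net slip = dip-slip / sin(rake) = 253.4 / sin(50°) = 330.8 m
rate = 330.8 m / 350 ka = 0.000945 m/yr = 945 m/Myr

945 m/Myr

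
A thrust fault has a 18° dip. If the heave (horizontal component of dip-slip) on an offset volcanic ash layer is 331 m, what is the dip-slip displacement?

dip-slip = heave / cos(dip) = 331 / cos(18°) = 348 m

348 m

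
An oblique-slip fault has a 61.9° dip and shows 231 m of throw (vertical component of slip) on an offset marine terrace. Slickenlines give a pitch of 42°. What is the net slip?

391 m

dip-slip = throw / sin(dip) = 231 / sin(61.9°) = 261.9 m
net slip = dip-slip / sin(rake) = 261.9 / sin(42°) = 391 m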